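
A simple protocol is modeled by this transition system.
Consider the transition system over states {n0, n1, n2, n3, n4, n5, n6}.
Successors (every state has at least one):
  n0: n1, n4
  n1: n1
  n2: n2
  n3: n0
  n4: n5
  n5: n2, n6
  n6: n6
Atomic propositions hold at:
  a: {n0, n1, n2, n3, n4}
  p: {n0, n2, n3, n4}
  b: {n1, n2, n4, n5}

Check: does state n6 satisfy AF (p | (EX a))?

Sat(EX a) = {s : some successor in {n0, n1, n2, n3, n4}} = {n0, n1, n2, n3, n5}
Sat(p | (EX a)) = {n0, n1, n2, n3, n4, n5}
AF (p | (EX a)): least fixpoint, start Z0 = {n0, n1, n2, n3, n4, n5}, add states with every successor in Z. Already a fixed point.
Sat(AF (p | (EX a))) = {n0, n1, n2, n3, n4, n5}
n6 ∉ Sat(AF (p | (EX a))) = {n0, n1, n2, n3, n4, n5}, so the formula does not hold at n6.

No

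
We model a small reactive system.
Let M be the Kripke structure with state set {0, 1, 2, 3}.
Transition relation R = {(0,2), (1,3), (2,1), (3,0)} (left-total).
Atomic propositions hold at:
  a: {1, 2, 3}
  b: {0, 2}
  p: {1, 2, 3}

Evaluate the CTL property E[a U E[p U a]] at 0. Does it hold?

No

E[p U a]: least fixpoint, start Z0 = Sat(a) = {1, 2, 3}, add states in Sat(p) with some successor in Z. Already a fixed point.
Sat(E[p U a]) = {1, 2, 3}
E[a U E[p U a]]: least fixpoint, start Z0 = Sat(E[p U a]) = {1, 2, 3}, add states in Sat(a) with some successor in Z. Already a fixed point.
Sat(E[a U E[p U a]]) = {1, 2, 3}
0 ∉ Sat(E[a U E[p U a]]) = {1, 2, 3}, so the formula does not hold at 0.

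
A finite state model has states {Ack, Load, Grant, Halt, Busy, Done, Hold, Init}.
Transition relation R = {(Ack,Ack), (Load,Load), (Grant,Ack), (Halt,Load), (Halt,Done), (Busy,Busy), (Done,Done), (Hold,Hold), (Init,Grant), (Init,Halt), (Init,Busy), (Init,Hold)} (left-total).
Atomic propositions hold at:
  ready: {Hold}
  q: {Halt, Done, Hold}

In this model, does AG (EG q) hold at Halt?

EG q: greatest fixpoint, start Z0 = {Halt, Done, Hold}, keep only states in Sat with some successor in Z. Already a fixed point.
Sat(EG q) = {Halt, Done, Hold}
AG (EG q): greatest fixpoint, start Z0 = {Halt, Done, Hold}, keep only states in Sat with every successor in Z. Z1 = {Done, Hold}; fixed.
Sat(AG (EG q)) = {Done, Hold}
Halt ∉ Sat(AG (EG q)) = {Done, Hold}, so the formula does not hold at Halt.

No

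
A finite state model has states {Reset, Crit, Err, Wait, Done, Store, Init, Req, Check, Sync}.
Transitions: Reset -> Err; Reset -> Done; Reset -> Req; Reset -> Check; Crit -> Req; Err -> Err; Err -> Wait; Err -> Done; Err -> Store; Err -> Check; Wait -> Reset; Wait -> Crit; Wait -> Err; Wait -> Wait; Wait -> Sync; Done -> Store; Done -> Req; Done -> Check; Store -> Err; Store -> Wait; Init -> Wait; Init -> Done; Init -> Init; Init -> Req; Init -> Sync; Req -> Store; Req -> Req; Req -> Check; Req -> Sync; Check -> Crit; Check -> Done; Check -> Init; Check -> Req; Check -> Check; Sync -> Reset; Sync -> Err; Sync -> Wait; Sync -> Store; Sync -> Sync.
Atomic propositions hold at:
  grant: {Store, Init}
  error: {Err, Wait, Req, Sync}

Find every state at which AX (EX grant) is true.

Sat(EX grant) = {s : some successor in {Store, Init}} = {Err, Done, Init, Req, Check, Sync}
Sat(AX (EX grant)) = {s : every successor in {Err, Done, Init, Req, Check, Sync}} = {Reset, Crit}

{Reset, Crit}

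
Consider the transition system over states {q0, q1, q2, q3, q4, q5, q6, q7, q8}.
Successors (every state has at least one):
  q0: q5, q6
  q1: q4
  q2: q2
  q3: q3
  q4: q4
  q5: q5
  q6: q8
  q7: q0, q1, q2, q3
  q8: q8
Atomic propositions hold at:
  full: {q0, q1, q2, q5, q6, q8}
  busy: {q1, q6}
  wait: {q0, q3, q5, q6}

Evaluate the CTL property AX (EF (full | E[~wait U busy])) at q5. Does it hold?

Sat(~wait) = {q1, q2, q4, q7, q8}
E[~wait U busy]: least fixpoint, start Z0 = Sat(busy) = {q1, q6}, add states in Sat(~wait) with some successor in Z. Z1 = {q1, q6, q7}; fixed.
Sat(E[~wait U busy]) = {q1, q6, q7}
Sat(full | E[~wait U busy]) = {q0, q1, q2, q5, q6, q7, q8}
EF (full | E[~wait U busy]): least fixpoint, start Z0 = {q0, q1, q2, q5, q6, q7, q8}, add states with some successor in Z. Already a fixed point.
Sat(EF (full | E[~wait U busy])) = {q0, q1, q2, q5, q6, q7, q8}
Sat(AX (EF (full | E[~wait U busy]))) = {s : every successor in {q0, q1, q2, q5, q6, q7, q8}} = {q0, q2, q5, q6, q8}
q5 ∈ Sat(AX (EF (full | E[~wait U busy]))) = {q0, q2, q5, q6, q8}, so the formula holds at q5.

Yes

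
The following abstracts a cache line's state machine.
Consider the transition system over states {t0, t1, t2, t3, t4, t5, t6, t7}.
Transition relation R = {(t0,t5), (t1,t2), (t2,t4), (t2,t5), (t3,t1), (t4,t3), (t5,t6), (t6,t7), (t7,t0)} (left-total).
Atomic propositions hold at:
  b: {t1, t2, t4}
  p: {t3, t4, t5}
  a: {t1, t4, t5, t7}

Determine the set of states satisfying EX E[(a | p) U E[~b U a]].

{t0, t2, t3, t4, t5, t6, t7}

Sat(a | p) = {t1, t3, t4, t5, t7}
Sat(~b) = {t0, t3, t5, t6, t7}
E[~b U a]: least fixpoint, start Z0 = Sat(a) = {t1, t4, t5, t7}, add states in Sat(~b) with some successor in Z. Z1 = {t0, t1, t3, t4, t5, t6, t7}; fixed.
Sat(E[~b U a]) = {t0, t1, t3, t4, t5, t6, t7}
E[(a | p) U E[~b U a]]: least fixpoint, start Z0 = Sat(E[~b U a]) = {t0, t1, t3, t4, t5, t6, t7}, add states in Sat(a | p) with some successor in Z. Already a fixed point.
Sat(E[(a | p) U E[~b U a]]) = {t0, t1, t3, t4, t5, t6, t7}
Sat(EX E[(a | p) U E[~b U a]]) = {s : some successor in {t0, t1, t3, t4, t5, t6, t7}} = {t0, t2, t3, t4, t5, t6, t7}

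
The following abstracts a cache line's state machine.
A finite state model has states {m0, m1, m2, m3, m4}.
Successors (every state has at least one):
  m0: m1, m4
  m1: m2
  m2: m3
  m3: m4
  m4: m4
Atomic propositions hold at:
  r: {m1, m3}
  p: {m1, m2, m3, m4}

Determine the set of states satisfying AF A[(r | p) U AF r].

Sat(r | p) = {m1, m2, m3, m4}
AF r: least fixpoint, start Z0 = {m1, m3}, add states with every successor in Z. Z1 = {m1, m2, m3}; fixed.
Sat(AF r) = {m1, m2, m3}
A[(r | p) U AF r]: least fixpoint, start Z0 = Sat(AF r) = {m1, m2, m3}, add states in Sat(r | p) with every successor in Z. Already a fixed point.
Sat(A[(r | p) U AF r]) = {m1, m2, m3}
AF A[(r | p) U AF r]: least fixpoint, start Z0 = {m1, m2, m3}, add states with every successor in Z. Already a fixed point.
Sat(AF A[(r | p) U AF r]) = {m1, m2, m3}

{m1, m2, m3}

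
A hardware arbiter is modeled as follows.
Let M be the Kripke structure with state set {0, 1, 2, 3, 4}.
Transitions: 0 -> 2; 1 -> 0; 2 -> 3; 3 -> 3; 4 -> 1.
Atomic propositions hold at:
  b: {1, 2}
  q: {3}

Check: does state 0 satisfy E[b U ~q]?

Sat(~q) = {0, 1, 2, 4}
E[b U ~q]: least fixpoint, start Z0 = Sat(~q) = {0, 1, 2, 4}, add states in Sat(b) with some successor in Z. Already a fixed point.
Sat(E[b U ~q]) = {0, 1, 2, 4}
0 ∈ Sat(E[b U ~q]) = {0, 1, 2, 4}, so the formula holds at 0.

Yes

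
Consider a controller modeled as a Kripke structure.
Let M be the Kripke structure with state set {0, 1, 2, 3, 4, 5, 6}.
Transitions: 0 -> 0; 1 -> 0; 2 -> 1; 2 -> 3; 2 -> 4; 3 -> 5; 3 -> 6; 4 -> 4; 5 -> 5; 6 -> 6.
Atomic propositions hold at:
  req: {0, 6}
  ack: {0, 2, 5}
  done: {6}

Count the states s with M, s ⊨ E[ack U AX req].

Sat(AX req) = {s : every successor in {0, 6}} = {0, 1, 6}
E[ack U AX req]: least fixpoint, start Z0 = Sat(AX req) = {0, 1, 6}, add states in Sat(ack) with some successor in Z. Z1 = {0, 1, 2, 6}; fixed.
Sat(E[ack U AX req]) = {0, 1, 2, 6}
|Sat(E[ack U AX req])| = |{0, 1, 2, 6}| = 4.

4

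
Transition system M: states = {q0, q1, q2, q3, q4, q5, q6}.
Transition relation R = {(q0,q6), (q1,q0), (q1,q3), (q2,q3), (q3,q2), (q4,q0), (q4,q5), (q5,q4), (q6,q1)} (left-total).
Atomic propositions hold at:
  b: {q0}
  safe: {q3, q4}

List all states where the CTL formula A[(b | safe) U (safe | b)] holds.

{q0, q3, q4}

Sat(b | safe) = {q0, q3, q4}
Sat(safe | b) = {q0, q3, q4}
A[(b | safe) U (safe | b)]: least fixpoint, start Z0 = Sat((safe | b)) = {q0, q3, q4}, add states in Sat(b | safe) with every successor in Z. Already a fixed point.
Sat(A[(b | safe) U (safe | b)]) = {q0, q3, q4}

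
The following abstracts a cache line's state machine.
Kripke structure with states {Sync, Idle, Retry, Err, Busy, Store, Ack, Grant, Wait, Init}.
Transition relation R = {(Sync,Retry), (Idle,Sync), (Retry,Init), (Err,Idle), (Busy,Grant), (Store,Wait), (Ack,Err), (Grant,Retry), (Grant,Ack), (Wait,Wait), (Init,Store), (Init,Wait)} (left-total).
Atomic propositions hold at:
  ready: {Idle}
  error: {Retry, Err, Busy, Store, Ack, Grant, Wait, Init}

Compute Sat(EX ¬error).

Sat(¬error) = {Sync, Idle}
Sat(EX ¬error) = {s : some successor in {Sync, Idle}} = {Idle, Err}

{Idle, Err}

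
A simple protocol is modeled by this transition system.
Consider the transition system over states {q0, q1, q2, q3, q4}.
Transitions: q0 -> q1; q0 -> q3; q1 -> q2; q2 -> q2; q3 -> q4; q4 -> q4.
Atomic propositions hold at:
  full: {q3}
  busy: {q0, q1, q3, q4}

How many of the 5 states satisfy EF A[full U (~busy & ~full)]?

3

Sat(~busy) = {q2}
Sat(~full) = {q0, q1, q2, q4}
Sat(~busy & ~full) = {q2}
A[full U (~busy & ~full)]: least fixpoint, start Z0 = Sat((~busy & ~full)) = {q2}, add states in Sat(full) with every successor in Z. Already a fixed point.
Sat(A[full U (~busy & ~full)]) = {q2}
EF A[full U (~busy & ~full)]: least fixpoint, start Z0 = {q2}, add states with some successor in Z. Z1 = {q1, q2}; Z2 = {q0, q1, q2}; fixed.
Sat(EF A[full U (~busy & ~full)]) = {q0, q1, q2}
|Sat(EF A[full U (~busy & ~full)])| = |{q0, q1, q2}| = 3.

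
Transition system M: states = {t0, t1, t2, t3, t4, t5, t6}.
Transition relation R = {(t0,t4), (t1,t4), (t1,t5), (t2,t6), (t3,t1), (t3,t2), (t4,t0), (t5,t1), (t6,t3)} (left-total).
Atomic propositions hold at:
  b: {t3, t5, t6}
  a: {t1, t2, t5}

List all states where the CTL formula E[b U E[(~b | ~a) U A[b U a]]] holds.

Sat(~b) = {t0, t1, t2, t4}
Sat(~a) = {t0, t3, t4, t6}
Sat(~b | ~a) = {t0, t1, t2, t3, t4, t6}
A[b U a]: least fixpoint, start Z0 = Sat(a) = {t1, t2, t5}, add states in Sat(b) with every successor in Z. Z1 = {t1, t2, t3, t5}; Z2 = {t1, t2, t3, t5, t6}; fixed.
Sat(A[b U a]) = {t1, t2, t3, t5, t6}
E[(~b | ~a) U A[b U a]]: least fixpoint, start Z0 = Sat(A[b U a]) = {t1, t2, t3, t5, t6}, add states in Sat(~b | ~a) with some successor in Z. Already a fixed point.
Sat(E[(~b | ~a) U A[b U a]]) = {t1, t2, t3, t5, t6}
E[b U E[(~b | ~a) U A[b U a]]]: least fixpoint, start Z0 = Sat(E[(~b | ~a) U A[b U a]]) = {t1, t2, t3, t5, t6}, add states in Sat(b) with some successor in Z. Already a fixed point.
Sat(E[b U E[(~b | ~a) U A[b U a]]]) = {t1, t2, t3, t5, t6}

{t1, t2, t3, t5, t6}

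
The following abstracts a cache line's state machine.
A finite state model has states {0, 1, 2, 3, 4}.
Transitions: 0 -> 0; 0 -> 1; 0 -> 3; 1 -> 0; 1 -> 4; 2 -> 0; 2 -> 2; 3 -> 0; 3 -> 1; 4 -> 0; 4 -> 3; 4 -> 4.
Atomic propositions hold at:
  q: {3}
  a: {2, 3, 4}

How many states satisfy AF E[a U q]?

2

E[a U q]: least fixpoint, start Z0 = Sat(q) = {3}, add states in Sat(a) with some successor in Z. Z1 = {3, 4}; fixed.
Sat(E[a U q]) = {3, 4}
AF E[a U q]: least fixpoint, start Z0 = {3, 4}, add states with every successor in Z. Already a fixed point.
Sat(AF E[a U q]) = {3, 4}
|Sat(AF E[a U q])| = |{3, 4}| = 2.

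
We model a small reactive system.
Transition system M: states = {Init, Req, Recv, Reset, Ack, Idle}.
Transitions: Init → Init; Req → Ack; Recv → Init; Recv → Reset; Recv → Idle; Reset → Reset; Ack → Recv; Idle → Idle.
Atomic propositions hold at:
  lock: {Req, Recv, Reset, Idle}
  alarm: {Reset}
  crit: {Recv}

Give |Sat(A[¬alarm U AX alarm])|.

1

Sat(¬alarm) = {Init, Req, Recv, Ack, Idle}
Sat(AX alarm) = {s : every successor in {Reset}} = {Reset}
A[¬alarm U AX alarm]: least fixpoint, start Z0 = Sat(AX alarm) = {Reset}, add states in Sat(¬alarm) with every successor in Z. Already a fixed point.
Sat(A[¬alarm U AX alarm]) = {Reset}
|Sat(A[¬alarm U AX alarm])| = |{Reset}| = 1.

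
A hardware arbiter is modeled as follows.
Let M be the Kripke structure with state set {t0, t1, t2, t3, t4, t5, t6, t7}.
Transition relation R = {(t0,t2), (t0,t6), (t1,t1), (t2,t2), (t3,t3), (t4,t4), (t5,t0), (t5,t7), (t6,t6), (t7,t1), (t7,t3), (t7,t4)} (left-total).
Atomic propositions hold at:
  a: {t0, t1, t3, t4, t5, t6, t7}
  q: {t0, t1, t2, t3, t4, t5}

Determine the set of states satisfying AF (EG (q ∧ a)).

Sat(q ∧ a) = {t0, t1, t3, t4, t5}
EG (q ∧ a): greatest fixpoint, start Z0 = {t0, t1, t3, t4, t5}, keep only states in Sat with some successor in Z. Z1 = {t1, t3, t4, t5}; Z2 = {t1, t3, t4}; fixed.
Sat(EG (q ∧ a)) = {t1, t3, t4}
AF (EG (q ∧ a)): least fixpoint, start Z0 = {t1, t3, t4}, add states with every successor in Z. Z1 = {t1, t3, t4, t7}; fixed.
Sat(AF (EG (q ∧ a))) = {t1, t3, t4, t7}

{t1, t3, t4, t7}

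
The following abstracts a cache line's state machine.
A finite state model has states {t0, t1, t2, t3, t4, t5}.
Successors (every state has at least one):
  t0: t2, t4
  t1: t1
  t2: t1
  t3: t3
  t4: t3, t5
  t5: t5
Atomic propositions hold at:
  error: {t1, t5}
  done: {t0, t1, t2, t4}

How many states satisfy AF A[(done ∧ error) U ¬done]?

3

Sat(done ∧ error) = {t1}
Sat(¬done) = {t3, t5}
A[(done ∧ error) U ¬done]: least fixpoint, start Z0 = Sat(¬done) = {t3, t5}, add states in Sat(done ∧ error) with every successor in Z. Already a fixed point.
Sat(A[(done ∧ error) U ¬done]) = {t3, t5}
AF A[(done ∧ error) U ¬done]: least fixpoint, start Z0 = {t3, t5}, add states with every successor in Z. Z1 = {t3, t4, t5}; fixed.
Sat(AF A[(done ∧ error) U ¬done]) = {t3, t4, t5}
|Sat(AF A[(done ∧ error) U ¬done])| = |{t3, t4, t5}| = 3.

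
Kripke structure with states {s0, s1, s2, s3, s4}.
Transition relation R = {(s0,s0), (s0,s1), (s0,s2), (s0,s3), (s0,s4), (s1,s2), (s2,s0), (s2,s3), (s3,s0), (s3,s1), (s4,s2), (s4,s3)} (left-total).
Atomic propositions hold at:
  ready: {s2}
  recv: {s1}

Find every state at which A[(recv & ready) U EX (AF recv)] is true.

Sat(recv & ready) = ∅
AF recv: least fixpoint, start Z0 = {s1}, add states with every successor in Z. Already a fixed point.
Sat(AF recv) = {s1}
Sat(EX (AF recv)) = {s : some successor in {s1}} = {s0, s3}
A[(recv & ready) U EX (AF recv)]: least fixpoint, start Z0 = Sat(EX (AF recv)) = {s0, s3}, add states in Sat(recv & ready) with every successor in Z. Already a fixed point.
Sat(A[(recv & ready) U EX (AF recv)]) = {s0, s3}

{s0, s3}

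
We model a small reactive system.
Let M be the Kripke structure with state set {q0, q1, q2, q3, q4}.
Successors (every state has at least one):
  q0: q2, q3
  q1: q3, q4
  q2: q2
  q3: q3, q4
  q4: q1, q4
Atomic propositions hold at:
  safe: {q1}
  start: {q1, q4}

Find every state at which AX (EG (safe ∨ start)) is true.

Sat(safe ∨ start) = {q1, q4}
EG (safe ∨ start): greatest fixpoint, start Z0 = {q1, q4}, keep only states in Sat with some successor in Z. Already a fixed point.
Sat(EG (safe ∨ start)) = {q1, q4}
Sat(AX (EG (safe ∨ start))) = {s : every successor in {q1, q4}} = {q4}

{q4}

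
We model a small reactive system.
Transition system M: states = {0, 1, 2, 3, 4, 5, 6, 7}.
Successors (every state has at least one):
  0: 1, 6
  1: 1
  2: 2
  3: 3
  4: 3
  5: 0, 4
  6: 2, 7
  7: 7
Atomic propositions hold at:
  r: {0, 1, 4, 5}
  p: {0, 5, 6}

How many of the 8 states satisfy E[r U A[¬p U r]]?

4

Sat(¬p) = {1, 2, 3, 4, 7}
A[¬p U r]: least fixpoint, start Z0 = Sat(r) = {0, 1, 4, 5}, add states in Sat(¬p) with every successor in Z. Already a fixed point.
Sat(A[¬p U r]) = {0, 1, 4, 5}
E[r U A[¬p U r]]: least fixpoint, start Z0 = Sat(A[¬p U r]) = {0, 1, 4, 5}, add states in Sat(r) with some successor in Z. Already a fixed point.
Sat(E[r U A[¬p U r]]) = {0, 1, 4, 5}
|Sat(E[r U A[¬p U r]])| = |{0, 1, 4, 5}| = 4.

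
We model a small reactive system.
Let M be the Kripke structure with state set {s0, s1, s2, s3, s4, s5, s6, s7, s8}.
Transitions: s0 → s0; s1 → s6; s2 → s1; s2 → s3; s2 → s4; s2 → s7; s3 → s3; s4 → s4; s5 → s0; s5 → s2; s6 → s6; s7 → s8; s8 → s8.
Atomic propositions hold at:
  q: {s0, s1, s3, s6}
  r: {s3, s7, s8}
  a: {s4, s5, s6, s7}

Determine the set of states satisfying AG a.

{s4, s6}

AG a: greatest fixpoint, start Z0 = {s4, s5, s6, s7}, keep only states in Sat with every successor in Z. Z1 = {s4, s6}; fixed.
Sat(AG a) = {s4, s6}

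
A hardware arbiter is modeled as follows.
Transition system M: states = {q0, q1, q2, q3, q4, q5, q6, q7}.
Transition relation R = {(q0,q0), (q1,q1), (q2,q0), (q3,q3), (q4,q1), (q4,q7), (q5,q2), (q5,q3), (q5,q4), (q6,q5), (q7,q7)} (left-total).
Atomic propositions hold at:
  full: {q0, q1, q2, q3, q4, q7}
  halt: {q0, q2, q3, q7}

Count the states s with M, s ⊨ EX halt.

6

Sat(EX halt) = {s : some successor in {q0, q2, q3, q7}} = {q0, q2, q3, q4, q5, q7}
|Sat(EX halt)| = |{q0, q2, q3, q4, q5, q7}| = 6.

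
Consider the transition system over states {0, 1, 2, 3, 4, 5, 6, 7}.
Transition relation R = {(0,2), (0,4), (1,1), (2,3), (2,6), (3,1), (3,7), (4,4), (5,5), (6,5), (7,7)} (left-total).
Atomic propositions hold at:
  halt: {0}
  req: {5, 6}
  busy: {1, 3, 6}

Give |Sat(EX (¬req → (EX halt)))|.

Sat(¬req) = {0, 1, 2, 3, 4, 7}
Sat(EX halt) = {s : some successor in {0}} = ∅
Sat(¬req → (EX halt)) = {5, 6}
Sat(EX (¬req → (EX halt))) = {s : some successor in {5, 6}} = {2, 5, 6}
|Sat(EX (¬req → (EX halt)))| = |{2, 5, 6}| = 3.

3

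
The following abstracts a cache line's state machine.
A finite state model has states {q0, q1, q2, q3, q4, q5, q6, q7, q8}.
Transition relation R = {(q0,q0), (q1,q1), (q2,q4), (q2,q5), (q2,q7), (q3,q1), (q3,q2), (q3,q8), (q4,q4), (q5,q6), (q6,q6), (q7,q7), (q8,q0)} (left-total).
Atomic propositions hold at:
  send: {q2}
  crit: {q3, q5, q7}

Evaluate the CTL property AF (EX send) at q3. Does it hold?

Sat(EX send) = {s : some successor in {q2}} = {q3}
AF (EX send): least fixpoint, start Z0 = {q3}, add states with every successor in Z. Already a fixed point.
Sat(AF (EX send)) = {q3}
q3 ∈ Sat(AF (EX send)) = {q3}, so the formula holds at q3.

Yes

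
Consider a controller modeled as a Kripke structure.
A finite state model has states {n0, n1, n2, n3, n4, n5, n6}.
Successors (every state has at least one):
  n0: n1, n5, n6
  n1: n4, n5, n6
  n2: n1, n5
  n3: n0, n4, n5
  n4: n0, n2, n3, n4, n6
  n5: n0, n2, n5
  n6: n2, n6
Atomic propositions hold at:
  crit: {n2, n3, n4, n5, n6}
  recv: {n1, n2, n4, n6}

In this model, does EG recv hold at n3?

EG recv: greatest fixpoint, start Z0 = {n1, n2, n4, n6}, keep only states in Sat with some successor in Z. Already a fixed point.
Sat(EG recv) = {n1, n2, n4, n6}
n3 ∉ Sat(EG recv) = {n1, n2, n4, n6}, so the formula does not hold at n3.

No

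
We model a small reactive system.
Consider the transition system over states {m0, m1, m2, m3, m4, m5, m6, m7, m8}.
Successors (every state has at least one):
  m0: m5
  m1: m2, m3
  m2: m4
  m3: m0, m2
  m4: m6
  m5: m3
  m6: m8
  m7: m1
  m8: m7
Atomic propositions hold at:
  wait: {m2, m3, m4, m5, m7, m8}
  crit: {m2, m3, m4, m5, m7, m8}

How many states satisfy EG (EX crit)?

Sat(EX crit) = {s : some successor in {m2, m3, m4, m5, m7, m8}} = {m0, m1, m2, m3, m5, m6, m8}
EG (EX crit): greatest fixpoint, start Z0 = {m0, m1, m2, m3, m5, m6, m8}, keep only states in Sat with some successor in Z. Z1 = {m0, m1, m3, m5, m6}; Z2 = {m0, m1, m3, m5}; fixed.
Sat(EG (EX crit)) = {m0, m1, m3, m5}
|Sat(EG (EX crit))| = |{m0, m1, m3, m5}| = 4.

4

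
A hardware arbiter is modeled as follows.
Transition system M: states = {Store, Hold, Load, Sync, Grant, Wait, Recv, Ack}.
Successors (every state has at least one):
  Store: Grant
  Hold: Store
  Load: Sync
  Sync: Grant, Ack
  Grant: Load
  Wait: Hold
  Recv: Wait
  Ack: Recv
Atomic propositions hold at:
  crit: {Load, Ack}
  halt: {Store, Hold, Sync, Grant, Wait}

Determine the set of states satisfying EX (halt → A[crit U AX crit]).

{Store, Sync, Grant, Ack}

Sat(AX crit) = {s : every successor in {Load, Ack}} = {Grant}
A[crit U AX crit]: least fixpoint, start Z0 = Sat(AX crit) = {Grant}, add states in Sat(crit) with every successor in Z. Already a fixed point.
Sat(A[crit U AX crit]) = {Grant}
Sat(halt → A[crit U AX crit]) = {Load, Grant, Recv, Ack}
Sat(EX (halt → A[crit U AX crit])) = {s : some successor in {Load, Grant, Recv, Ack}} = {Store, Sync, Grant, Ack}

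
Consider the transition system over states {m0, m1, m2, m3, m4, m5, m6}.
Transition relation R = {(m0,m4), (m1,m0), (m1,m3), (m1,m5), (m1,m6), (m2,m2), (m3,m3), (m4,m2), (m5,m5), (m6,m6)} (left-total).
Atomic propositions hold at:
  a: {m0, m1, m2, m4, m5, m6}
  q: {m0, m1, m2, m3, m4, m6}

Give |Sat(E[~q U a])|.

6

Sat(~q) = {m5}
E[~q U a]: least fixpoint, start Z0 = Sat(a) = {m0, m1, m2, m4, m5, m6}, add states in Sat(~q) with some successor in Z. Already a fixed point.
Sat(E[~q U a]) = {m0, m1, m2, m4, m5, m6}
|Sat(E[~q U a])| = |{m0, m1, m2, m4, m5, m6}| = 6.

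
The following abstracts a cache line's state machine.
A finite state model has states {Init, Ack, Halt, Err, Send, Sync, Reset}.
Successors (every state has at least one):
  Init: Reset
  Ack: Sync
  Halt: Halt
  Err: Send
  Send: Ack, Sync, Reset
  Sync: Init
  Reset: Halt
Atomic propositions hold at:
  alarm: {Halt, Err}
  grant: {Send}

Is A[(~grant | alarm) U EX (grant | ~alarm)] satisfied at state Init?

Sat(~grant) = {Init, Ack, Halt, Err, Sync, Reset}
Sat(~grant | alarm) = {Init, Ack, Halt, Err, Sync, Reset}
Sat(~alarm) = {Init, Ack, Send, Sync, Reset}
Sat(grant | ~alarm) = {Init, Ack, Send, Sync, Reset}
Sat(EX (grant | ~alarm)) = {s : some successor in {Init, Ack, Send, Sync, Reset}} = {Init, Ack, Err, Send, Sync}
A[(~grant | alarm) U EX (grant | ~alarm)]: least fixpoint, start Z0 = Sat(EX (grant | ~alarm)) = {Init, Ack, Err, Send, Sync}, add states in Sat(~grant | alarm) with every successor in Z. Already a fixed point.
Sat(A[(~grant | alarm) U EX (grant | ~alarm)]) = {Init, Ack, Err, Send, Sync}
Init ∈ Sat(A[(~grant | alarm) U EX (grant | ~alarm)]) = {Init, Ack, Err, Send, Sync}, so the formula holds at Init.

Yes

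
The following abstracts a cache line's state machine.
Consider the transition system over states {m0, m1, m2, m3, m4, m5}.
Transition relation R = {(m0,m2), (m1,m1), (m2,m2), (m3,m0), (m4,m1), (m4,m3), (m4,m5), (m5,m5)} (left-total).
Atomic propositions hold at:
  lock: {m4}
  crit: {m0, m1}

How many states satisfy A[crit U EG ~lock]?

Sat(~lock) = {m0, m1, m2, m3, m5}
EG ~lock: greatest fixpoint, start Z0 = {m0, m1, m2, m3, m5}, keep only states in Sat with some successor in Z. Already a fixed point.
Sat(EG ~lock) = {m0, m1, m2, m3, m5}
A[crit U EG ~lock]: least fixpoint, start Z0 = Sat(EG ~lock) = {m0, m1, m2, m3, m5}, add states in Sat(crit) with every successor in Z. Already a fixed point.
Sat(A[crit U EG ~lock]) = {m0, m1, m2, m3, m5}
|Sat(A[crit U EG ~lock])| = |{m0, m1, m2, m3, m5}| = 5.

5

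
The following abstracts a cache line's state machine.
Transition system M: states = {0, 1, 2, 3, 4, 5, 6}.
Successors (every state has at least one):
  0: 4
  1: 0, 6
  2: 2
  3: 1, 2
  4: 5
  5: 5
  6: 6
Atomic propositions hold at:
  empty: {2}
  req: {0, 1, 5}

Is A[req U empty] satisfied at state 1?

No

A[req U empty]: least fixpoint, start Z0 = Sat(empty) = {2}, add states in Sat(req) with every successor in Z. Already a fixed point.
Sat(A[req U empty]) = {2}
1 ∉ Sat(A[req U empty]) = {2}, so the formula does not hold at 1.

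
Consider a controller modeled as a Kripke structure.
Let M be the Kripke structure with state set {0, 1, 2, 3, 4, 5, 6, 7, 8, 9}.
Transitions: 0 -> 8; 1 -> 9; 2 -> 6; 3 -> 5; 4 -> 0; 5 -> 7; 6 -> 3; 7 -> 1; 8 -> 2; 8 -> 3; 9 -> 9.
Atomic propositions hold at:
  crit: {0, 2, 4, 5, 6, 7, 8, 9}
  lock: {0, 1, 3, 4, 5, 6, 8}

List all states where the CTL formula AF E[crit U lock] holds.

{0, 1, 2, 3, 4, 5, 6, 7, 8}

E[crit U lock]: least fixpoint, start Z0 = Sat(lock) = {0, 1, 3, 4, 5, 6, 8}, add states in Sat(crit) with some successor in Z. Z1 = {0, 1, 2, 3, 4, 5, 6, 7, 8}; fixed.
Sat(E[crit U lock]) = {0, 1, 2, 3, 4, 5, 6, 7, 8}
AF E[crit U lock]: least fixpoint, start Z0 = {0, 1, 2, 3, 4, 5, 6, 7, 8}, add states with every successor in Z. Already a fixed point.
Sat(AF E[crit U lock]) = {0, 1, 2, 3, 4, 5, 6, 7, 8}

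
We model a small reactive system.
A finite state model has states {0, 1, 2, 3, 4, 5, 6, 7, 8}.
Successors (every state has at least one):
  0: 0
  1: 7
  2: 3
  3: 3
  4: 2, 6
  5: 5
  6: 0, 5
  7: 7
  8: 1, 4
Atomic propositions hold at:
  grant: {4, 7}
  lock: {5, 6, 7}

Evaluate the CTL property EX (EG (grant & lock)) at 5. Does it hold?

No

Sat(grant & lock) = {7}
EG (grant & lock): greatest fixpoint, start Z0 = {7}, keep only states in Sat with some successor in Z. Already a fixed point.
Sat(EG (grant & lock)) = {7}
Sat(EX (EG (grant & lock))) = {s : some successor in {7}} = {1, 7}
5 ∉ Sat(EX (EG (grant & lock))) = {1, 7}, so the formula does not hold at 5.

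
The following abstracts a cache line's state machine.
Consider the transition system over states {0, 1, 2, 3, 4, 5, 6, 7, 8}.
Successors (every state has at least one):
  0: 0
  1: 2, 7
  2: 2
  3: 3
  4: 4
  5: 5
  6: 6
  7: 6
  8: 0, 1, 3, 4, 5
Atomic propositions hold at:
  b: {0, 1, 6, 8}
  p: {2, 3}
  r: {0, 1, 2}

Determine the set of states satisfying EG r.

EG r: greatest fixpoint, start Z0 = {0, 1, 2}, keep only states in Sat with some successor in Z. Already a fixed point.
Sat(EG r) = {0, 1, 2}

{0, 1, 2}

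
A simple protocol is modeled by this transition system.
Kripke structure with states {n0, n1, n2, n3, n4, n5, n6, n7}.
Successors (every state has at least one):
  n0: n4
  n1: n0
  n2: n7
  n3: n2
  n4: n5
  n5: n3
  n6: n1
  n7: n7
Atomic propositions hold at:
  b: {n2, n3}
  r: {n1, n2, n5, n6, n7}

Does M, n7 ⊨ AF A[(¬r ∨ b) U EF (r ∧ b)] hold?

No

Sat(¬r) = {n0, n3, n4}
Sat(¬r ∨ b) = {n0, n2, n3, n4}
Sat(r ∧ b) = {n2}
EF (r ∧ b): least fixpoint, start Z0 = {n2}, add states with some successor in Z. Z1 = {n2, n3}; Z2 = {n2, n3, n5}; Z3 = {n2, n3, n4, n5}; Z4 = {n0, n2, n3, n4, n5}; Z5 = {n0, n1, n2, n3, n4, n5}; Z6 = {n0, n1, n2, n3, n4, n5, n6}; fixed.
Sat(EF (r ∧ b)) = {n0, n1, n2, n3, n4, n5, n6}
A[(¬r ∨ b) U EF (r ∧ b)]: least fixpoint, start Z0 = Sat(EF (r ∧ b)) = {n0, n1, n2, n3, n4, n5, n6}, add states in Sat(¬r ∨ b) with every successor in Z. Already a fixed point.
Sat(A[(¬r ∨ b) U EF (r ∧ b)]) = {n0, n1, n2, n3, n4, n5, n6}
AF A[(¬r ∨ b) U EF (r ∧ b)]: least fixpoint, start Z0 = {n0, n1, n2, n3, n4, n5, n6}, add states with every successor in Z. Already a fixed point.
Sat(AF A[(¬r ∨ b) U EF (r ∧ b)]) = {n0, n1, n2, n3, n4, n5, n6}
n7 ∉ Sat(AF A[(¬r ∨ b) U EF (r ∧ b)]) = {n0, n1, n2, n3, n4, n5, n6}, so the formula does not hold at n7.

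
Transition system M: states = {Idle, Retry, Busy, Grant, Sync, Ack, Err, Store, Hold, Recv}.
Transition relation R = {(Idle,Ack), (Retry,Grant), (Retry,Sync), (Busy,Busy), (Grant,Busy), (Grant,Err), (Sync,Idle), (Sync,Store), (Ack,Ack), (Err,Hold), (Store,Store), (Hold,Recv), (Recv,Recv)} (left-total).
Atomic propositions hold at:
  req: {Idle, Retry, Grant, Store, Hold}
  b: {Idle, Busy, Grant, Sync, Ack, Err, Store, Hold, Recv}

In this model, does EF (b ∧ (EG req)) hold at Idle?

EG req: greatest fixpoint, start Z0 = {Idle, Retry, Grant, Store, Hold}, keep only states in Sat with some successor in Z. Z1 = {Retry, Store}; Z2 = {Store}; fixed.
Sat(EG req) = {Store}
Sat(b ∧ (EG req)) = {Store}
EF (b ∧ (EG req)): least fixpoint, start Z0 = {Store}, add states with some successor in Z. Z1 = {Sync, Store}; Z2 = {Retry, Sync, Store}; fixed.
Sat(EF (b ∧ (EG req))) = {Retry, Sync, Store}
Idle ∉ Sat(EF (b ∧ (EG req))) = {Retry, Sync, Store}, so the formula does not hold at Idle.

No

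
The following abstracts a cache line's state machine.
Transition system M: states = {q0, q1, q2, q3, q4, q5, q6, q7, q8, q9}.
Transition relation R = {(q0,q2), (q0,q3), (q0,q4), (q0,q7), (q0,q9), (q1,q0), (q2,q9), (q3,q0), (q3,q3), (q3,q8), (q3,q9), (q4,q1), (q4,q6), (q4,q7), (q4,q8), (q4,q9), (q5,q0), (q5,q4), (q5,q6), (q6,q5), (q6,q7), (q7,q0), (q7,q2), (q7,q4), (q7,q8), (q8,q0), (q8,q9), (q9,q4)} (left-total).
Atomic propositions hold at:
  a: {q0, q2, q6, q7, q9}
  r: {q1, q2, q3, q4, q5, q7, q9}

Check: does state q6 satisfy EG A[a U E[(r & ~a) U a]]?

Yes

Sat(~a) = {q1, q3, q4, q5, q8}
Sat(r & ~a) = {q1, q3, q4, q5}
E[(r & ~a) U a]: least fixpoint, start Z0 = Sat(a) = {q0, q2, q6, q7, q9}, add states in Sat(r & ~a) with some successor in Z. Z1 = {q0, q1, q2, q3, q4, q5, q6, q7, q9}; fixed.
Sat(E[(r & ~a) U a]) = {q0, q1, q2, q3, q4, q5, q6, q7, q9}
A[a U E[(r & ~a) U a]]: least fixpoint, start Z0 = Sat(E[(r & ~a) U a]) = {q0, q1, q2, q3, q4, q5, q6, q7, q9}, add states in Sat(a) with every successor in Z. Already a fixed point.
Sat(A[a U E[(r & ~a) U a]]) = {q0, q1, q2, q3, q4, q5, q6, q7, q9}
EG A[a U E[(r & ~a) U a]]: greatest fixpoint, start Z0 = {q0, q1, q2, q3, q4, q5, q6, q7, q9}, keep only states in Sat with some successor in Z. Already a fixed point.
Sat(EG A[a U E[(r & ~a) U a]]) = {q0, q1, q2, q3, q4, q5, q6, q7, q9}
q6 ∈ Sat(EG A[a U E[(r & ~a) U a]]) = {q0, q1, q2, q3, q4, q5, q6, q7, q9}, so the formula holds at q6.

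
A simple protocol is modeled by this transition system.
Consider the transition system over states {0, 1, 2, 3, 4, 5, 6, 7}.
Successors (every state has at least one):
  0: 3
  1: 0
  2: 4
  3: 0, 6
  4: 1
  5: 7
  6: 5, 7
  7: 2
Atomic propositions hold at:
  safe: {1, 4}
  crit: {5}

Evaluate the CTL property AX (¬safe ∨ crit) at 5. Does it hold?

Yes

Sat(¬safe) = {0, 2, 3, 5, 6, 7}
Sat(¬safe ∨ crit) = {0, 2, 3, 5, 6, 7}
Sat(AX (¬safe ∨ crit)) = {s : every successor in {0, 2, 3, 5, 6, 7}} = {0, 1, 3, 5, 6, 7}
5 ∈ Sat(AX (¬safe ∨ crit)) = {0, 1, 3, 5, 6, 7}, so the formula holds at 5.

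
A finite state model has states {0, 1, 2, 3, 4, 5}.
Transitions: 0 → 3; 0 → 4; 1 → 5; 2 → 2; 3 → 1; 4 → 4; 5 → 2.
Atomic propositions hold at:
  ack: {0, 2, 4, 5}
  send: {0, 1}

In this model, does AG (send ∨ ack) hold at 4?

Yes

Sat(send ∨ ack) = {0, 1, 2, 4, 5}
AG (send ∨ ack): greatest fixpoint, start Z0 = {0, 1, 2, 4, 5}, keep only states in Sat with every successor in Z. Z1 = {1, 2, 4, 5}; fixed.
Sat(AG (send ∨ ack)) = {1, 2, 4, 5}
4 ∈ Sat(AG (send ∨ ack)) = {1, 2, 4, 5}, so the formula holds at 4.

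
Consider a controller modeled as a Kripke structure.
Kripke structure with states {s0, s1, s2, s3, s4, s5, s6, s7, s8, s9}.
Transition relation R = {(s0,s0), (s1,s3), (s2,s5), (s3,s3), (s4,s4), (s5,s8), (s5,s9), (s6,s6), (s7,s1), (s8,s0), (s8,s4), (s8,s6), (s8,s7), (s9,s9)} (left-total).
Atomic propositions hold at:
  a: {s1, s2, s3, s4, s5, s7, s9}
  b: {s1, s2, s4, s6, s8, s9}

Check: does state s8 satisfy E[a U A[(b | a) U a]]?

Sat(b | a) = {s1, s2, s3, s4, s5, s6, s7, s8, s9}
A[(b | a) U a]: least fixpoint, start Z0 = Sat(a) = {s1, s2, s3, s4, s5, s7, s9}, add states in Sat(b | a) with every successor in Z. Already a fixed point.
Sat(A[(b | a) U a]) = {s1, s2, s3, s4, s5, s7, s9}
E[a U A[(b | a) U a]]: least fixpoint, start Z0 = Sat(A[(b | a) U a]) = {s1, s2, s3, s4, s5, s7, s9}, add states in Sat(a) with some successor in Z. Already a fixed point.
Sat(E[a U A[(b | a) U a]]) = {s1, s2, s3, s4, s5, s7, s9}
s8 ∉ Sat(E[a U A[(b | a) U a]]) = {s1, s2, s3, s4, s5, s7, s9}, so the formula does not hold at s8.

No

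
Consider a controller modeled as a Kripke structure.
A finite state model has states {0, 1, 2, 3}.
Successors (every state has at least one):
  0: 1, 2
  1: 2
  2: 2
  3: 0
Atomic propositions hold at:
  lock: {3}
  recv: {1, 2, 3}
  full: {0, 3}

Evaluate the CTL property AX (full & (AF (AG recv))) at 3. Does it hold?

Yes

AG recv: greatest fixpoint, start Z0 = {1, 2, 3}, keep only states in Sat with every successor in Z. Z1 = {1, 2}; fixed.
Sat(AG recv) = {1, 2}
AF (AG recv): least fixpoint, start Z0 = {1, 2}, add states with every successor in Z. Z1 = {0, 1, 2}; Z2 = {0, 1, 2, 3}; fixed.
Sat(AF (AG recv)) = {0, 1, 2, 3}
Sat(full & (AF (AG recv))) = {0, 3}
Sat(AX (full & (AF (AG recv)))) = {s : every successor in {0, 3}} = {3}
3 ∈ Sat(AX (full & (AF (AG recv)))) = {3}, so the formula holds at 3.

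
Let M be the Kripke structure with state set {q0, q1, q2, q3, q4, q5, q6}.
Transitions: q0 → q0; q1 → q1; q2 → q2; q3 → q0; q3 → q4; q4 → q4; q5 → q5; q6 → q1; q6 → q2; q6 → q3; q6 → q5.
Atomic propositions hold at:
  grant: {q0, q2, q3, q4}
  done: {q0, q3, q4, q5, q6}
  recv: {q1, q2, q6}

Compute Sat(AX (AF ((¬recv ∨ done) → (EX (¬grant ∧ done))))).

{q1, q2, q5}

Sat(¬recv) = {q0, q3, q4, q5}
Sat(¬recv ∨ done) = {q0, q3, q4, q5, q6}
Sat(¬grant) = {q1, q5, q6}
Sat(¬grant ∧ done) = {q5, q6}
Sat(EX (¬grant ∧ done)) = {s : some successor in {q5, q6}} = {q5, q6}
Sat((¬recv ∨ done) → (EX (¬grant ∧ done))) = {q1, q2, q5, q6}
AF ((¬recv ∨ done) → (EX (¬grant ∧ done))): least fixpoint, start Z0 = {q1, q2, q5, q6}, add states with every successor in Z. Already a fixed point.
Sat(AF ((¬recv ∨ done) → (EX (¬grant ∧ done)))) = {q1, q2, q5, q6}
Sat(AX (AF ((¬recv ∨ done) → (EX (¬grant ∧ done))))) = {s : every successor in {q1, q2, q5, q6}} = {q1, q2, q5}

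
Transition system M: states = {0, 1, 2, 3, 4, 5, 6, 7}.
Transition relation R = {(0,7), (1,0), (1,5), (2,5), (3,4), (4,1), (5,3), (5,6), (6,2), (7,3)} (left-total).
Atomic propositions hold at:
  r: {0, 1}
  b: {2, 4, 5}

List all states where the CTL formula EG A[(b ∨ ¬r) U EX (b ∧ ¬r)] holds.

{1, 2, 3, 4, 5, 6, 7}

Sat(¬r) = {2, 3, 4, 5, 6, 7}
Sat(b ∨ ¬r) = {2, 3, 4, 5, 6, 7}
Sat(b ∧ ¬r) = {2, 4, 5}
Sat(EX (b ∧ ¬r)) = {s : some successor in {2, 4, 5}} = {1, 2, 3, 6}
A[(b ∨ ¬r) U EX (b ∧ ¬r)]: least fixpoint, start Z0 = Sat(EX (b ∧ ¬r)) = {1, 2, 3, 6}, add states in Sat(b ∨ ¬r) with every successor in Z. Z1 = {1, 2, 3, 4, 5, 6, 7}; fixed.
Sat(A[(b ∨ ¬r) U EX (b ∧ ¬r)]) = {1, 2, 3, 4, 5, 6, 7}
EG A[(b ∨ ¬r) U EX (b ∧ ¬r)]: greatest fixpoint, start Z0 = {1, 2, 3, 4, 5, 6, 7}, keep only states in Sat with some successor in Z. Already a fixed point.
Sat(EG A[(b ∨ ¬r) U EX (b ∧ ¬r)]) = {1, 2, 3, 4, 5, 6, 7}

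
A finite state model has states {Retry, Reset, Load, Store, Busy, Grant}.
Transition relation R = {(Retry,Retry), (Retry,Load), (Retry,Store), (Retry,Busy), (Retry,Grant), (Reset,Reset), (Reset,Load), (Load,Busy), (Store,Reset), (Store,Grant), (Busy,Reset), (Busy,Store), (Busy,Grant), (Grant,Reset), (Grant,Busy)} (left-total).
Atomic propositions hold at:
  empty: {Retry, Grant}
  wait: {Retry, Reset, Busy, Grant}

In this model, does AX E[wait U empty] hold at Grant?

No

E[wait U empty]: least fixpoint, start Z0 = Sat(empty) = {Retry, Grant}, add states in Sat(wait) with some successor in Z. Z1 = {Retry, Busy, Grant}; fixed.
Sat(E[wait U empty]) = {Retry, Busy, Grant}
Sat(AX E[wait U empty]) = {s : every successor in {Retry, Busy, Grant}} = {Load}
Grant ∉ Sat(AX E[wait U empty]) = {Load}, so the formula does not hold at Grant.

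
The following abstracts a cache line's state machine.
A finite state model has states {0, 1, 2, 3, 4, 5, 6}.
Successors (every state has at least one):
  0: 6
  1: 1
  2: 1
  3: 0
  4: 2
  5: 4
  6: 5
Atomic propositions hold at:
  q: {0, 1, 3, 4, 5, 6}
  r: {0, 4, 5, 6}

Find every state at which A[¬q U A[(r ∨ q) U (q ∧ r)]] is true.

{0, 3, 4, 5, 6}

Sat(¬q) = {2}
Sat(r ∨ q) = {0, 1, 3, 4, 5, 6}
Sat(q ∧ r) = {0, 4, 5, 6}
A[(r ∨ q) U (q ∧ r)]: least fixpoint, start Z0 = Sat((q ∧ r)) = {0, 4, 5, 6}, add states in Sat(r ∨ q) with every successor in Z. Z1 = {0, 3, 4, 5, 6}; fixed.
Sat(A[(r ∨ q) U (q ∧ r)]) = {0, 3, 4, 5, 6}
A[¬q U A[(r ∨ q) U (q ∧ r)]]: least fixpoint, start Z0 = Sat(A[(r ∨ q) U (q ∧ r)]) = {0, 3, 4, 5, 6}, add states in Sat(¬q) with every successor in Z. Already a fixed point.
Sat(A[¬q U A[(r ∨ q) U (q ∧ r)]]) = {0, 3, 4, 5, 6}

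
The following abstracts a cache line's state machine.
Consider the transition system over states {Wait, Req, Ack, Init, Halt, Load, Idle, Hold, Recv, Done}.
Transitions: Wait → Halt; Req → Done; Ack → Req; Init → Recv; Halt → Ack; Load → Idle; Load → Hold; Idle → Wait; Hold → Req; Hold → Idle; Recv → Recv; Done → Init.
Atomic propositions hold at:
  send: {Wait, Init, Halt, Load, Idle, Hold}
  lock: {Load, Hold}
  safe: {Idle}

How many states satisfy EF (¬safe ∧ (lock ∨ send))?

Sat(¬safe) = {Wait, Req, Ack, Init, Halt, Load, Hold, Recv, Done}
Sat(lock ∨ send) = {Wait, Init, Halt, Load, Idle, Hold}
Sat(¬safe ∧ (lock ∨ send)) = {Wait, Init, Halt, Load, Hold}
EF (¬safe ∧ (lock ∨ send)): least fixpoint, start Z0 = {Wait, Init, Halt, Load, Hold}, add states with some successor in Z. Z1 = {Wait, Init, Halt, Load, Idle, Hold, Done}; Z2 = {Wait, Req, Init, Halt, Load, Idle, Hold, Done}; Z3 = {Wait, Req, Ack, Init, Halt, Load, Idle, Hold, Done}; fixed.
Sat(EF (¬safe ∧ (lock ∨ send))) = {Wait, Req, Ack, Init, Halt, Load, Idle, Hold, Done}
|Sat(EF (¬safe ∧ (lock ∨ send)))| = |{Wait, Req, Ack, Init, Halt, Load, Idle, Hold, Done}| = 9.

9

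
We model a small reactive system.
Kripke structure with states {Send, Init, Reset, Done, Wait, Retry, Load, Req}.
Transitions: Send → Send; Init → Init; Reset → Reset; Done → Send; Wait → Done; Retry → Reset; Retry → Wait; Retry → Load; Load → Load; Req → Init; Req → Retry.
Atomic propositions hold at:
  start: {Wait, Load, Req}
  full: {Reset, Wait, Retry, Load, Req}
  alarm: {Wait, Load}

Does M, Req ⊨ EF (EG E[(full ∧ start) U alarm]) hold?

Sat(full ∧ start) = {Wait, Load, Req}
E[(full ∧ start) U alarm]: least fixpoint, start Z0 = Sat(alarm) = {Wait, Load}, add states in Sat(full ∧ start) with some successor in Z. Already a fixed point.
Sat(E[(full ∧ start) U alarm]) = {Wait, Load}
EG E[(full ∧ start) U alarm]: greatest fixpoint, start Z0 = {Wait, Load}, keep only states in Sat with some successor in Z. Z1 = {Load}; fixed.
Sat(EG E[(full ∧ start) U alarm]) = {Load}
EF (EG E[(full ∧ start) U alarm]): least fixpoint, start Z0 = {Load}, add states with some successor in Z. Z1 = {Retry, Load}; Z2 = {Retry, Load, Req}; fixed.
Sat(EF (EG E[(full ∧ start) U alarm])) = {Retry, Load, Req}
Req ∈ Sat(EF (EG E[(full ∧ start) U alarm])) = {Retry, Load, Req}, so the formula holds at Req.

Yes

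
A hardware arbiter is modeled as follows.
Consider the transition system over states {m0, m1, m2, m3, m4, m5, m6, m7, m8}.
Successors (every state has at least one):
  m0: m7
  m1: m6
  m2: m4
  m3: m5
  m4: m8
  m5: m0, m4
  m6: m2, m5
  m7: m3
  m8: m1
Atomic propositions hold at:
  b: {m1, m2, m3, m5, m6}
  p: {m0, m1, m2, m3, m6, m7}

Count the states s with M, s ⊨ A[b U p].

A[b U p]: least fixpoint, start Z0 = Sat(p) = {m0, m1, m2, m3, m6, m7}, add states in Sat(b) with every successor in Z. Already a fixed point.
Sat(A[b U p]) = {m0, m1, m2, m3, m6, m7}
|Sat(A[b U p])| = |{m0, m1, m2, m3, m6, m7}| = 6.

6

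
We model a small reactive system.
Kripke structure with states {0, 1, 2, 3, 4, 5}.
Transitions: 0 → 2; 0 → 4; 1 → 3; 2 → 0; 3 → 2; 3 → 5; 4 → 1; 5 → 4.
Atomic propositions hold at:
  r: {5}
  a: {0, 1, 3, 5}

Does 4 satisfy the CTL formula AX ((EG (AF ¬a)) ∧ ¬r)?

Yes

Sat(¬a) = {2, 4}
AF ¬a: least fixpoint, start Z0 = {2, 4}, add states with every successor in Z. Z1 = {0, 2, 4, 5}; Z2 = {0, 2, 3, 4, 5}; Z3 = {0, 1, 2, 3, 4, 5}; fixed.
Sat(AF ¬a) = {0, 1, 2, 3, 4, 5}
EG (AF ¬a): greatest fixpoint, start Z0 = {0, 1, 2, 3, 4, 5}, keep only states in Sat with some successor in Z. Already a fixed point.
Sat(EG (AF ¬a)) = {0, 1, 2, 3, 4, 5}
Sat(¬r) = {0, 1, 2, 3, 4}
Sat((EG (AF ¬a)) ∧ ¬r) = {0, 1, 2, 3, 4}
Sat(AX ((EG (AF ¬a)) ∧ ¬r)) = {s : every successor in {0, 1, 2, 3, 4}} = {0, 1, 2, 4, 5}
4 ∈ Sat(AX ((EG (AF ¬a)) ∧ ¬r)) = {0, 1, 2, 4, 5}, so the formula holds at 4.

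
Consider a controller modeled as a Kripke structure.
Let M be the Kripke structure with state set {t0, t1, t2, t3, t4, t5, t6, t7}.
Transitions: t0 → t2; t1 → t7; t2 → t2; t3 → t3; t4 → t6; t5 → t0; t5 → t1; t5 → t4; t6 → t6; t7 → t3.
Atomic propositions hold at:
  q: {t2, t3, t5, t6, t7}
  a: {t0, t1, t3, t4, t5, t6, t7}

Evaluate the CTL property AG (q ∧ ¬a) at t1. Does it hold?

Sat(¬a) = {t2}
Sat(q ∧ ¬a) = {t2}
AG (q ∧ ¬a): greatest fixpoint, start Z0 = {t2}, keep only states in Sat with every successor in Z. Already a fixed point.
Sat(AG (q ∧ ¬a)) = {t2}
t1 ∉ Sat(AG (q ∧ ¬a)) = {t2}, so the formula does not hold at t1.

No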